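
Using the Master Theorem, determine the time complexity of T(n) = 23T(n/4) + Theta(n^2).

Master Theorem for T(n) = 23T(n/4) + O(n^2):

a = 23, b = 4, c = 2
log_b(a) = log_4(23) = 2.2618

Case 1: c = 2 < log_4(23) = 2.2618
T(n) = O(n^(log_4 23))

For T(n) = 23T(n/4) + O(n^2): log_4(23) = 2.2618. This is Case 1 of the Master Theorem (c < log_b(a), work dominated by leaves), giving O(n^(log_4 23)).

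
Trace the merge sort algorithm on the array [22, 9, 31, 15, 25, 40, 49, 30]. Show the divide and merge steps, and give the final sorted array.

Merge sort trace:

Split: [22, 9, 31, 15, 25, 40, 49, 30] -> [22, 9, 31, 15] and [25, 40, 49, 30]
  Split: [22, 9, 31, 15] -> [22, 9] and [31, 15]
    Split: [22, 9] -> [22] and [9]
    Merge: [22] + [9] -> [9, 22]
    Split: [31, 15] -> [31] and [15]
    Merge: [31] + [15] -> [15, 31]
  Merge: [9, 22] + [15, 31] -> [9, 15, 22, 31]
  Split: [25, 40, 49, 30] -> [25, 40] and [49, 30]
    Split: [25, 40] -> [25] and [40]
    Merge: [25] + [40] -> [25, 40]
    Split: [49, 30] -> [49] and [30]
    Merge: [49] + [30] -> [30, 49]
  Merge: [25, 40] + [30, 49] -> [25, 30, 40, 49]
Merge: [9, 15, 22, 31] + [25, 30, 40, 49] -> [9, 15, 22, 25, 30, 31, 40, 49]

Final sorted array: [9, 15, 22, 25, 30, 31, 40, 49]

The merge sort proceeds by recursively splitting the array and merging sorted halves.
After all merges, the sorted array is [9, 15, 22, 25, 30, 31, 40, 49].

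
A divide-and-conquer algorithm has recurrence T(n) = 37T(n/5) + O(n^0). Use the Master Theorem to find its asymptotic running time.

Master Theorem for T(n) = 37T(n/5) + O(n^0):

a = 37, b = 5, c = 0
log_b(a) = log_5(37) = 2.2436

Case 1: c = 0 < log_5(37) = 2.2436
T(n) = O(n^(log_5 37))

For T(n) = 37T(n/5) + O(n^0): log_5(37) = 2.2436. This is Case 1 of the Master Theorem (c < log_b(a), work dominated by leaves), giving O(n^(log_5 37)).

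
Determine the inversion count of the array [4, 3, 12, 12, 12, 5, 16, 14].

Finding inversions in [4, 3, 12, 12, 12, 5, 16, 14]:

(0, 1): arr[0]=4 > arr[1]=3
(2, 5): arr[2]=12 > arr[5]=5
(3, 5): arr[3]=12 > arr[5]=5
(4, 5): arr[4]=12 > arr[5]=5
(6, 7): arr[6]=16 > arr[7]=14

Total inversions: 5

The array has 5 inversion(s): (0,1), (2,5), (3,5), (4,5), (6,7). Each pair (i,j) satisfies i < j and arr[i] > arr[j].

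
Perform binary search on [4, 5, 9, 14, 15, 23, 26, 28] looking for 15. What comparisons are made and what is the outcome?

Binary search for 15 in [4, 5, 9, 14, 15, 23, 26, 28]:

lo=0, hi=7, mid=3, arr[mid]=14 -> 14 < 15, search right half
lo=4, hi=7, mid=5, arr[mid]=23 -> 23 > 15, search left half
lo=4, hi=4, mid=4, arr[mid]=15 -> Found target at index 4!

Binary search finds 15 at index 4 after 3 comparisons. The search repeatedly halves the search space by comparing with the middle element.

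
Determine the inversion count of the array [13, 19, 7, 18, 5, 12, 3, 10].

Finding inversions in [13, 19, 7, 18, 5, 12, 3, 10]:

(0, 2): arr[0]=13 > arr[2]=7
(0, 4): arr[0]=13 > arr[4]=5
(0, 5): arr[0]=13 > arr[5]=12
(0, 6): arr[0]=13 > arr[6]=3
(0, 7): arr[0]=13 > arr[7]=10
(1, 2): arr[1]=19 > arr[2]=7
(1, 3): arr[1]=19 > arr[3]=18
(1, 4): arr[1]=19 > arr[4]=5
(1, 5): arr[1]=19 > arr[5]=12
(1, 6): arr[1]=19 > arr[6]=3
(1, 7): arr[1]=19 > arr[7]=10
(2, 4): arr[2]=7 > arr[4]=5
(2, 6): arr[2]=7 > arr[6]=3
(3, 4): arr[3]=18 > arr[4]=5
(3, 5): arr[3]=18 > arr[5]=12
(3, 6): arr[3]=18 > arr[6]=3
(3, 7): arr[3]=18 > arr[7]=10
(4, 6): arr[4]=5 > arr[6]=3
(5, 6): arr[5]=12 > arr[6]=3
(5, 7): arr[5]=12 > arr[7]=10

Total inversions: 20

The array has 20 inversion(s): (0,2), (0,4), (0,5), (0,6), (0,7), (1,2), (1,3), (1,4), (1,5), (1,6), (1,7), (2,4), (2,6), (3,4), (3,5), (3,6), (3,7), (4,6), (5,6), (5,7). Each pair (i,j) satisfies i < j and arr[i] > arr[j].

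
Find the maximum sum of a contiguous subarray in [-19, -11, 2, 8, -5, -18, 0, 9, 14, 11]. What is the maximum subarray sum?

Using Kadane's algorithm on [-19, -11, 2, 8, -5, -18, 0, 9, 14, 11]:

Scanning through the array:
Position 1 (value -11): max_ending_here = -11, max_so_far = -11
Position 2 (value 2): max_ending_here = 2, max_so_far = 2
Position 3 (value 8): max_ending_here = 10, max_so_far = 10
Position 4 (value -5): max_ending_here = 5, max_so_far = 10
Position 5 (value -18): max_ending_here = -13, max_so_far = 10
Position 6 (value 0): max_ending_here = 0, max_so_far = 10
Position 7 (value 9): max_ending_here = 9, max_so_far = 10
Position 8 (value 14): max_ending_here = 23, max_so_far = 23
Position 9 (value 11): max_ending_here = 34, max_so_far = 34

Maximum subarray: [0, 9, 14, 11]
Maximum sum: 34

The maximum subarray is [0, 9, 14, 11] with sum 34. This subarray runs from index 6 to index 9.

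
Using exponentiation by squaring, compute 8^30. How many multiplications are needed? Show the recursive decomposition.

Computing 8^30 by squaring (build up from 8^1; each line after the first costs one multiplication):

8^1 = 8
8^2 = (8^1)^2 = 8^2 = 64
8^3 = 8 * 8^2 = 8 * 64 = 512
8^6 = (8^3)^2 = 512^2 = 262144
8^7 = 8 * 8^6 = 8 * 262144 = 2097152
8^14 = (8^7)^2 = 2097152^2 = 4398046511104
8^15 = 8 * 8^14 = 8 * 4398046511104 = 35184372088832
8^30 = (8^15)^2 = 35184372088832^2 = 1237940039285380274899124224

Result: 1237940039285380274899124224
Multiplications needed: 7 (7 lines after 8^1)

8^30 = 1237940039285380274899124224. Using exponentiation by squaring, this requires 7 multiplications. The key idea: if the exponent is even, square the half-power; if odd, multiply by the base once.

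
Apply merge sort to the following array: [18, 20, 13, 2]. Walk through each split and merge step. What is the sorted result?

Merge sort trace:

Split: [18, 20, 13, 2] -> [18, 20] and [13, 2]
  Split: [18, 20] -> [18] and [20]
  Merge: [18] + [20] -> [18, 20]
  Split: [13, 2] -> [13] and [2]
  Merge: [13] + [2] -> [2, 13]
Merge: [18, 20] + [2, 13] -> [2, 13, 18, 20]

Final sorted array: [2, 13, 18, 20]

The merge sort proceeds by recursively splitting the array and merging sorted halves.
After all merges, the sorted array is [2, 13, 18, 20].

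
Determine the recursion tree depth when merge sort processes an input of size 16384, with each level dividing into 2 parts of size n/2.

For divide and conquer with division factor 2:

Problem sizes at each level:
Level 0: 16384
Level 1: 8192
Level 2: 4096
Level 3: 2048
Level 4: 1024
Level 5: 512
Level 6: 256
Level 7: 128
Level 8: 64
Level 9: 32
Level 10: 16
Level 11: 8
Level 12: 4
Level 13: 2
Level 14: 1

The root is level 0 and the size-1 base case is level 14 (the tree spans levels 0 through 14, i.e. 15 levels counting the root), so the depth is the number of divisions: log_2(16384) = 14

The recursion tree depth is log_2(16384) = 14. At each level, the problem size is divided by 2, so it takes 14 divisions to reduce to a base case of size 1. The algorithm makes 2 recursive calls at each level.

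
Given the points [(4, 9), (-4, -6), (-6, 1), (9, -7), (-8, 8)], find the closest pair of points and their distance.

Computing all pairwise distances among 5 points:

d((4, 9), (-4, -6)) = 17.0
d((4, 9), (-6, 1)) = 12.8062
d((4, 9), (9, -7)) = 16.7631
d((4, 9), (-8, 8)) = 12.0416
d((-4, -6), (-6, 1)) = 7.2801 <-- minimum
d((-4, -6), (9, -7)) = 13.0384
d((-4, -6), (-8, 8)) = 14.5602
d((-6, 1), (9, -7)) = 17.0
d((-6, 1), (-8, 8)) = 7.2801 <-- minimum
d((9, -7), (-8, 8)) = 22.6716

Minimum distance: 7.2801 (tie among 2 pairs: (-4, -6) and (-6, 1); (-6, 1) and (-8, 8))

The minimum Euclidean distance is 7.2801. There is a tie: 2 pairs achieve this minimum — (-4, -6) and (-6, 1); (-6, 1) and (-8, 8). Any of these is a valid closest pair. For 5 points, brute-force pairwise comparison is shown above. For large n, the divide-and-conquer algorithm (sort by x, recurse on halves, check the dividing strip) achieves O(n log n).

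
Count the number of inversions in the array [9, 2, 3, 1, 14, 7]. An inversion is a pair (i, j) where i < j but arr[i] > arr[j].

Finding inversions in [9, 2, 3, 1, 14, 7]:

(0, 1): arr[0]=9 > arr[1]=2
(0, 2): arr[0]=9 > arr[2]=3
(0, 3): arr[0]=9 > arr[3]=1
(0, 5): arr[0]=9 > arr[5]=7
(1, 3): arr[1]=2 > arr[3]=1
(2, 3): arr[2]=3 > arr[3]=1
(4, 5): arr[4]=14 > arr[5]=7

Total inversions: 7

The array has 7 inversion(s): (0,1), (0,2), (0,3), (0,5), (1,3), (2,3), (4,5). Each pair (i,j) satisfies i < j and arr[i] > arr[j].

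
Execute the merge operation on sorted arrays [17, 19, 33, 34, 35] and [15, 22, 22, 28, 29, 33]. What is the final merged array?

Merging process:

Compare 17 vs 15: take 15 from right. Merged: [15]
Compare 17 vs 22: take 17 from left. Merged: [15, 17]
Compare 19 vs 22: take 19 from left. Merged: [15, 17, 19]
Compare 33 vs 22: take 22 from right. Merged: [15, 17, 19, 22]
Compare 33 vs 22: take 22 from right. Merged: [15, 17, 19, 22, 22]
Compare 33 vs 28: take 28 from right. Merged: [15, 17, 19, 22, 22, 28]
Compare 33 vs 29: take 29 from right. Merged: [15, 17, 19, 22, 22, 28, 29]
Compare 33 vs 33: take 33 from left. Merged: [15, 17, 19, 22, 22, 28, 29, 33]
Compare 34 vs 33: take 33 from right. Merged: [15, 17, 19, 22, 22, 28, 29, 33, 33]
Append remaining from left: [34, 35]. Merged: [15, 17, 19, 22, 22, 28, 29, 33, 33, 34, 35]

Final merged array: [15, 17, 19, 22, 22, 28, 29, 33, 33, 34, 35]
Total comparisons: 9

The merged array is [15, 17, 19, 22, 22, 28, 29, 33, 33, 34, 35], requiring 9 comparisons. The merge step runs in O(n) time where n is the total number of elements.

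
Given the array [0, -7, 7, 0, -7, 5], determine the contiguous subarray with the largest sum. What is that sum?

Using Kadane's algorithm on [0, -7, 7, 0, -7, 5]:

Scanning through the array:
Position 1 (value -7): max_ending_here = -7, max_so_far = 0
Position 2 (value 7): max_ending_here = 7, max_so_far = 7
Position 3 (value 0): max_ending_here = 7, max_so_far = 7
Position 4 (value -7): max_ending_here = 0, max_so_far = 7
Position 5 (value 5): max_ending_here = 5, max_so_far = 7

Maximum subarray: [7]
Maximum sum: 7

The maximum subarray is [7] with sum 7. This subarray runs from index 2 to index 2.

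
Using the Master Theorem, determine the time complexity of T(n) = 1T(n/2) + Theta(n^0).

Master Theorem for T(n) = 1T(n/2) + O(n^0):

a = 1, b = 2, c = 0
log_b(a) = log_2(1) = 0.0000

Case 2: c = 0 = log_2(1) = 0.0000
T(n) = O(n^0 log n) = O(log n)

For T(n) = 1T(n/2) + O(n^0): log_2(1) = 0.0000. This is Case 2 of the Master Theorem (c = log_b(a), equal work at all levels), giving O(log n).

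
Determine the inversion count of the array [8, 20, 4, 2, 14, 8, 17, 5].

Finding inversions in [8, 20, 4, 2, 14, 8, 17, 5]:

(0, 2): arr[0]=8 > arr[2]=4
(0, 3): arr[0]=8 > arr[3]=2
(0, 7): arr[0]=8 > arr[7]=5
(1, 2): arr[1]=20 > arr[2]=4
(1, 3): arr[1]=20 > arr[3]=2
(1, 4): arr[1]=20 > arr[4]=14
(1, 5): arr[1]=20 > arr[5]=8
(1, 6): arr[1]=20 > arr[6]=17
(1, 7): arr[1]=20 > arr[7]=5
(2, 3): arr[2]=4 > arr[3]=2
(4, 5): arr[4]=14 > arr[5]=8
(4, 7): arr[4]=14 > arr[7]=5
(5, 7): arr[5]=8 > arr[7]=5
(6, 7): arr[6]=17 > arr[7]=5

Total inversions: 14

The array has 14 inversion(s): (0,2), (0,3), (0,7), (1,2), (1,3), (1,4), (1,5), (1,6), (1,7), (2,3), (4,5), (4,7), (5,7), (6,7). Each pair (i,j) satisfies i < j and arr[i] > arr[j].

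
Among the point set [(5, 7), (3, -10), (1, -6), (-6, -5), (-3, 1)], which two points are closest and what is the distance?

Computing all pairwise distances among 5 points:

d((5, 7), (3, -10)) = 17.1172
d((5, 7), (1, -6)) = 13.6015
d((5, 7), (-6, -5)) = 16.2788
d((5, 7), (-3, 1)) = 10.0
d((3, -10), (1, -6)) = 4.4721 <-- minimum
d((3, -10), (-6, -5)) = 10.2956
d((3, -10), (-3, 1)) = 12.53
d((1, -6), (-6, -5)) = 7.0711
d((1, -6), (-3, 1)) = 8.0623
d((-6, -5), (-3, 1)) = 6.7082

Closest pair: (3, -10) and (1, -6) with distance 4.4721

The closest pair is (3, -10) and (1, -6) with Euclidean distance 4.4721. For 5 points, brute-force pairwise comparison is shown above. For large n, the divide-and-conquer algorithm (sort by x, recurse on halves, check the dividing strip) achieves O(n log n).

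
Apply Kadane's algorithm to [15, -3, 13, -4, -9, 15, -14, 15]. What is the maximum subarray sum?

Using Kadane's algorithm on [15, -3, 13, -4, -9, 15, -14, 15]:

Scanning through the array:
Position 1 (value -3): max_ending_here = 12, max_so_far = 15
Position 2 (value 13): max_ending_here = 25, max_so_far = 25
Position 3 (value -4): max_ending_here = 21, max_so_far = 25
Position 4 (value -9): max_ending_here = 12, max_so_far = 25
Position 5 (value 15): max_ending_here = 27, max_so_far = 27
Position 6 (value -14): max_ending_here = 13, max_so_far = 27
Position 7 (value 15): max_ending_here = 28, max_so_far = 28

Maximum subarray: [15, -3, 13, -4, -9, 15, -14, 15]
Maximum sum: 28

The maximum subarray is [15, -3, 13, -4, -9, 15, -14, 15] with sum 28. This subarray runs from index 0 to index 7.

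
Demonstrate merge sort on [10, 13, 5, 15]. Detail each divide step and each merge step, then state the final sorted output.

Merge sort trace:

Split: [10, 13, 5, 15] -> [10, 13] and [5, 15]
  Split: [10, 13] -> [10] and [13]
  Merge: [10] + [13] -> [10, 13]
  Split: [5, 15] -> [5] and [15]
  Merge: [5] + [15] -> [5, 15]
Merge: [10, 13] + [5, 15] -> [5, 10, 13, 15]

Final sorted array: [5, 10, 13, 15]

The merge sort proceeds by recursively splitting the array and merging sorted halves.
After all merges, the sorted array is [5, 10, 13, 15].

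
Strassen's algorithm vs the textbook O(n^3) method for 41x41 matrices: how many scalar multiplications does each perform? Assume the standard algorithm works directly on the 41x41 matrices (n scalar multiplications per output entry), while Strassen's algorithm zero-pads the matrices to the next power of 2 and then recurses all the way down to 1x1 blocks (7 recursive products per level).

Matrix multiplication for 41x41 matrices:

Strassen's algorithm requires power-of-2 dimensions. Pad 41x41 to 64x64 (next power of 2).

Standard algorithm: 41^3 = 68921 multiplications
Strassen's algorithm: 7^(log2(64)) = 7^6 = 117649 multiplications
Difference: 68921 - 117649 = -48728 (Strassen uses MORE here due to padding overhead — for small or just-over-power-of-2 n, padding can outweigh the per-level savings)

Standard: 68921 multiplications (41^3). Strassen: 117649 multiplications (7^6, after padding to 64x64). Strassen reduces 8 recursive multiplications to 7 at each level.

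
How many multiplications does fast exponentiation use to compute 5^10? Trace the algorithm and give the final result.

Computing 5^10 by squaring (build up from 5^1; each line after the first costs one multiplication):

5^1 = 5
5^2 = (5^1)^2 = 5^2 = 25
5^4 = (5^2)^2 = 25^2 = 625
5^5 = 5 * 5^4 = 5 * 625 = 3125
5^10 = (5^5)^2 = 3125^2 = 9765625

Result: 9765625
Multiplications needed: 4 (4 lines after 5^1)

5^10 = 9765625. Using exponentiation by squaring, this requires 4 multiplications. The key idea: if the exponent is even, square the half-power; if odd, multiply by the base once.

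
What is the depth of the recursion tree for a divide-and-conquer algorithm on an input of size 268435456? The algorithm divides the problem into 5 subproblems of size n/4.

For divide and conquer with division factor 4:

Problem sizes at each level:
Level 0: 268435456
Level 1: 67108864
Level 2: 16777216
Level 3: 4194304
Level 4: 1048576
Level 5: 262144
Level 6: 65536
Level 7: 16384
Level 8: 4096
Level 9: 1024
Level 10: 256
Level 11: 64
Level 12: 16
Level 13: 4
Level 14: 1

The root is level 0 and the size-1 base case is level 14 (the tree spans levels 0 through 14, i.e. 15 levels counting the root), so the depth is the number of divisions: log_4(268435456) = 14

The recursion tree depth is log_4(268435456) = 14. At each level, the problem size is divided by 4, so it takes 14 divisions to reduce to a base case of size 1. The algorithm makes 5 recursive calls at each level.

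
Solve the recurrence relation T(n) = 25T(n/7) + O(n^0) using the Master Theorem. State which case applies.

Master Theorem for T(n) = 25T(n/7) + O(n^0):

a = 25, b = 7, c = 0
log_b(a) = log_7(25) = 1.6542

Case 1: c = 0 < log_7(25) = 1.6542
T(n) = O(n^(log_7 25))

For T(n) = 25T(n/7) + O(n^0): log_7(25) = 1.6542. This is Case 1 of the Master Theorem (c < log_b(a), work dominated by leaves), giving O(n^(log_7 25)).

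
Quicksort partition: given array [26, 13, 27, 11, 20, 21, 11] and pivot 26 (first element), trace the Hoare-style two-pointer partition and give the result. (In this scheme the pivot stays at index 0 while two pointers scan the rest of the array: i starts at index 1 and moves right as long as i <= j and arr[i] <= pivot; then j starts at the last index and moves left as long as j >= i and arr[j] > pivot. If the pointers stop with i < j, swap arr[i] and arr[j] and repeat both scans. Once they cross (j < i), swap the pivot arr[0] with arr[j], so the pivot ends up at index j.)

Hoare-style two-pointer partition with pivot = 26:

Initial array: [26, 13, 27, 11, 20, 21, 11]

Pointers start at i = 1, j = 6.
i stops at index 2 (arr[2]=27 > 26), j stops at index 6 (arr[6]=11 <= 26): swap arr[2] and arr[6], array becomes [26, 13, 11, 11, 20, 21, 27]
i ends at 6, j ends at 5: the pointers have crossed (j < i), so scanning stops.

Swap pivot arr[0] with arr[5] to place pivot at position 5: [21, 13, 11, 11, 20, 26, 27]
Pivot position: 5

After partitioning with pivot 26, the array becomes [21, 13, 11, 11, 20, 26, 27]. The pivot is placed at index 5. All elements to the left of the pivot are <= 26, and all elements to the right are > 26.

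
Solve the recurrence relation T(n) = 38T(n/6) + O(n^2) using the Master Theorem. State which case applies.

Master Theorem for T(n) = 38T(n/6) + O(n^2):

a = 38, b = 6, c = 2
log_b(a) = log_6(38) = 2.0302

Case 1: c = 2 < log_6(38) = 2.0302
T(n) = O(n^(log_6 38))

For T(n) = 38T(n/6) + O(n^2): log_6(38) = 2.0302. This is Case 1 of the Master Theorem (c < log_b(a), work dominated by leaves), giving O(n^(log_6 38)).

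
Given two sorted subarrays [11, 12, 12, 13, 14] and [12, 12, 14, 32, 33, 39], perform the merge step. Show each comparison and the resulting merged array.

Merging process:

Compare 11 vs 12: take 11 from left. Merged: [11]
Compare 12 vs 12: take 12 from left. Merged: [11, 12]
Compare 12 vs 12: take 12 from left. Merged: [11, 12, 12]
Compare 13 vs 12: take 12 from right. Merged: [11, 12, 12, 12]
Compare 13 vs 12: take 12 from right. Merged: [11, 12, 12, 12, 12]
Compare 13 vs 14: take 13 from left. Merged: [11, 12, 12, 12, 12, 13]
Compare 14 vs 14: take 14 from left. Merged: [11, 12, 12, 12, 12, 13, 14]
Append remaining from right: [14, 32, 33, 39]. Merged: [11, 12, 12, 12, 12, 13, 14, 14, 32, 33, 39]

Final merged array: [11, 12, 12, 12, 12, 13, 14, 14, 32, 33, 39]
Total comparisons: 7

The merged array is [11, 12, 12, 12, 12, 13, 14, 14, 32, 33, 39], requiring 7 comparisons. The merge step runs in O(n) time where n is the total number of elements.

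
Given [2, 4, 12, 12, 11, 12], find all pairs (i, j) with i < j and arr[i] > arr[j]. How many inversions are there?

Finding inversions in [2, 4, 12, 12, 11, 12]:

(2, 4): arr[2]=12 > arr[4]=11
(3, 4): arr[3]=12 > arr[4]=11

Total inversions: 2

The array has 2 inversion(s): (2,4), (3,4). Each pair (i,j) satisfies i < j and arr[i] > arr[j].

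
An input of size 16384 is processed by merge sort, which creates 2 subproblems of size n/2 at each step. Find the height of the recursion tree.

For divide and conquer with division factor 2:

Problem sizes at each level:
Level 0: 16384
Level 1: 8192
Level 2: 4096
Level 3: 2048
Level 4: 1024
Level 5: 512
Level 6: 256
Level 7: 128
Level 8: 64
Level 9: 32
Level 10: 16
Level 11: 8
Level 12: 4
Level 13: 2
Level 14: 1

The root is level 0 and the size-1 base case is level 14 (the tree spans levels 0 through 14, i.e. 15 levels counting the root), so the depth is the number of divisions: log_2(16384) = 14

The recursion tree depth is log_2(16384) = 14. At each level, the problem size is divided by 2, so it takes 14 divisions to reduce to a base case of size 1. The algorithm makes 2 recursive calls at each level.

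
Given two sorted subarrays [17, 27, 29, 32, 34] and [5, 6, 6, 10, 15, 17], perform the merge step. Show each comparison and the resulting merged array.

Merging process:

Compare 17 vs 5: take 5 from right. Merged: [5]
Compare 17 vs 6: take 6 from right. Merged: [5, 6]
Compare 17 vs 6: take 6 from right. Merged: [5, 6, 6]
Compare 17 vs 10: take 10 from right. Merged: [5, 6, 6, 10]
Compare 17 vs 15: take 15 from right. Merged: [5, 6, 6, 10, 15]
Compare 17 vs 17: take 17 from left. Merged: [5, 6, 6, 10, 15, 17]
Compare 27 vs 17: take 17 from right. Merged: [5, 6, 6, 10, 15, 17, 17]
Append remaining from left: [27, 29, 32, 34]. Merged: [5, 6, 6, 10, 15, 17, 17, 27, 29, 32, 34]

Final merged array: [5, 6, 6, 10, 15, 17, 17, 27, 29, 32, 34]
Total comparisons: 7

The merged array is [5, 6, 6, 10, 15, 17, 17, 27, 29, 32, 34], requiring 7 comparisons. The merge step runs in O(n) time where n is the total number of elements.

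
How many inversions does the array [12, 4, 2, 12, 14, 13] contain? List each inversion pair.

Finding inversions in [12, 4, 2, 12, 14, 13]:

(0, 1): arr[0]=12 > arr[1]=4
(0, 2): arr[0]=12 > arr[2]=2
(1, 2): arr[1]=4 > arr[2]=2
(4, 5): arr[4]=14 > arr[5]=13

Total inversions: 4

The array has 4 inversion(s): (0,1), (0,2), (1,2), (4,5). Each pair (i,j) satisfies i < j and arr[i] > arr[j].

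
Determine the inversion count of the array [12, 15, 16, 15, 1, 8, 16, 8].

Finding inversions in [12, 15, 16, 15, 1, 8, 16, 8]:

(0, 4): arr[0]=12 > arr[4]=1
(0, 5): arr[0]=12 > arr[5]=8
(0, 7): arr[0]=12 > arr[7]=8
(1, 4): arr[1]=15 > arr[4]=1
(1, 5): arr[1]=15 > arr[5]=8
(1, 7): arr[1]=15 > arr[7]=8
(2, 3): arr[2]=16 > arr[3]=15
(2, 4): arr[2]=16 > arr[4]=1
(2, 5): arr[2]=16 > arr[5]=8
(2, 7): arr[2]=16 > arr[7]=8
(3, 4): arr[3]=15 > arr[4]=1
(3, 5): arr[3]=15 > arr[5]=8
(3, 7): arr[3]=15 > arr[7]=8
(6, 7): arr[6]=16 > arr[7]=8

Total inversions: 14

The array has 14 inversion(s): (0,4), (0,5), (0,7), (1,4), (1,5), (1,7), (2,3), (2,4), (2,5), (2,7), (3,4), (3,5), (3,7), (6,7). Each pair (i,j) satisfies i < j and arr[i] > arr[j].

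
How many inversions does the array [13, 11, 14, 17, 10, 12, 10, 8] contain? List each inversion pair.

Finding inversions in [13, 11, 14, 17, 10, 12, 10, 8]:

(0, 1): arr[0]=13 > arr[1]=11
(0, 4): arr[0]=13 > arr[4]=10
(0, 5): arr[0]=13 > arr[5]=12
(0, 6): arr[0]=13 > arr[6]=10
(0, 7): arr[0]=13 > arr[7]=8
(1, 4): arr[1]=11 > arr[4]=10
(1, 6): arr[1]=11 > arr[6]=10
(1, 7): arr[1]=11 > arr[7]=8
(2, 4): arr[2]=14 > arr[4]=10
(2, 5): arr[2]=14 > arr[5]=12
(2, 6): arr[2]=14 > arr[6]=10
(2, 7): arr[2]=14 > arr[7]=8
(3, 4): arr[3]=17 > arr[4]=10
(3, 5): arr[3]=17 > arr[5]=12
(3, 6): arr[3]=17 > arr[6]=10
(3, 7): arr[3]=17 > arr[7]=8
(4, 7): arr[4]=10 > arr[7]=8
(5, 6): arr[5]=12 > arr[6]=10
(5, 7): arr[5]=12 > arr[7]=8
(6, 7): arr[6]=10 > arr[7]=8

Total inversions: 20

The array has 20 inversion(s): (0,1), (0,4), (0,5), (0,6), (0,7), (1,4), (1,6), (1,7), (2,4), (2,5), (2,6), (2,7), (3,4), (3,5), (3,6), (3,7), (4,7), (5,6), (5,7), (6,7). Each pair (i,j) satisfies i < j and arr[i] > arr[j].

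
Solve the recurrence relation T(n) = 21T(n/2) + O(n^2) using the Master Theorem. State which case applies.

Master Theorem for T(n) = 21T(n/2) + O(n^2):

a = 21, b = 2, c = 2
log_b(a) = log_2(21) = 4.3923

Case 1: c = 2 < log_2(21) = 4.3923
T(n) = O(n^(log_2 21))

For T(n) = 21T(n/2) + O(n^2): log_2(21) = 4.3923. This is Case 1 of the Master Theorem (c < log_b(a), work dominated by leaves), giving O(n^(log_2 21)).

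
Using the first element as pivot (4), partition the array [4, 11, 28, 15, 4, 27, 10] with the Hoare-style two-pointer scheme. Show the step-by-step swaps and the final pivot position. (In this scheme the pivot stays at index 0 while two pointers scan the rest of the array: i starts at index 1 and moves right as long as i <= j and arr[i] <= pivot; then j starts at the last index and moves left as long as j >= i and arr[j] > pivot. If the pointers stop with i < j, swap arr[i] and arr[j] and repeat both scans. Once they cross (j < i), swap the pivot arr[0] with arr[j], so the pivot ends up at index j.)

Hoare-style two-pointer partition with pivot = 4:

Initial array: [4, 11, 28, 15, 4, 27, 10]

Pointers start at i = 1, j = 6.
i stops at index 1 (arr[1]=11 > 4), j stops at index 4 (arr[4]=4 <= 4): swap arr[1] and arr[4], array becomes [4, 4, 28, 15, 11, 27, 10]
i ends at 2, j ends at 1: the pointers have crossed (j < i), so scanning stops.

Swap pivot arr[0] with arr[1] to place pivot at position 1: [4, 4, 28, 15, 11, 27, 10]
Pivot position: 1

After partitioning with pivot 4, the array becomes [4, 4, 28, 15, 11, 27, 10]. The pivot is placed at index 1. All elements to the left of the pivot are <= 4, and all elements to the right are > 4.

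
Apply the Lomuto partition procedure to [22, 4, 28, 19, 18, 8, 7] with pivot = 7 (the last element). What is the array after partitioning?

Lomuto partition with pivot = 7:

Initial array: [22, 4, 28, 19, 18, 8, 7]

arr[0]=22 > 7: no swap
arr[1]=4 <= 7: swap with position 0, array becomes [4, 22, 28, 19, 18, 8, 7]
arr[2]=28 > 7: no swap
arr[3]=19 > 7: no swap
arr[4]=18 > 7: no swap
arr[5]=8 > 7: no swap

Place pivot at position 1: [4, 7, 28, 19, 18, 8, 22]
Pivot position: 1

After partitioning with pivot 7, the array becomes [4, 7, 28, 19, 18, 8, 22]. The pivot is placed at index 1. All elements to the left of the pivot are <= 7, and all elements to the right are > 7.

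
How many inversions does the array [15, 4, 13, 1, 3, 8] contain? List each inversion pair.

Finding inversions in [15, 4, 13, 1, 3, 8]:

(0, 1): arr[0]=15 > arr[1]=4
(0, 2): arr[0]=15 > arr[2]=13
(0, 3): arr[0]=15 > arr[3]=1
(0, 4): arr[0]=15 > arr[4]=3
(0, 5): arr[0]=15 > arr[5]=8
(1, 3): arr[1]=4 > arr[3]=1
(1, 4): arr[1]=4 > arr[4]=3
(2, 3): arr[2]=13 > arr[3]=1
(2, 4): arr[2]=13 > arr[4]=3
(2, 5): arr[2]=13 > arr[5]=8

Total inversions: 10

The array has 10 inversion(s): (0,1), (0,2), (0,3), (0,4), (0,5), (1,3), (1,4), (2,3), (2,4), (2,5). Each pair (i,j) satisfies i < j and arr[i] > arr[j].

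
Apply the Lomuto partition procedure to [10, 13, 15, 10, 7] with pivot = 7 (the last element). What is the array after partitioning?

Lomuto partition with pivot = 7:

Initial array: [10, 13, 15, 10, 7]

arr[0]=10 > 7: no swap
arr[1]=13 > 7: no swap
arr[2]=15 > 7: no swap
arr[3]=10 > 7: no swap

Place pivot at position 0: [7, 13, 15, 10, 10]
Pivot position: 0

After partitioning with pivot 7, the array becomes [7, 13, 15, 10, 10]. The pivot is placed at index 0. All elements to the left of the pivot are <= 7, and all elements to the right are > 7.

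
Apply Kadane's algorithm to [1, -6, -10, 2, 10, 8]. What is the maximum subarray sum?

Using Kadane's algorithm on [1, -6, -10, 2, 10, 8]:

Scanning through the array:
Position 1 (value -6): max_ending_here = -5, max_so_far = 1
Position 2 (value -10): max_ending_here = -10, max_so_far = 1
Position 3 (value 2): max_ending_here = 2, max_so_far = 2
Position 4 (value 10): max_ending_here = 12, max_so_far = 12
Position 5 (value 8): max_ending_here = 20, max_so_far = 20

Maximum subarray: [2, 10, 8]
Maximum sum: 20

The maximum subarray is [2, 10, 8] with sum 20. This subarray runs from index 3 to index 5.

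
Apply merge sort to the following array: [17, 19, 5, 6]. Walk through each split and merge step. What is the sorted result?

Merge sort trace:

Split: [17, 19, 5, 6] -> [17, 19] and [5, 6]
  Split: [17, 19] -> [17] and [19]
  Merge: [17] + [19] -> [17, 19]
  Split: [5, 6] -> [5] and [6]
  Merge: [5] + [6] -> [5, 6]
Merge: [17, 19] + [5, 6] -> [5, 6, 17, 19]

Final sorted array: [5, 6, 17, 19]

The merge sort proceeds by recursively splitting the array and merging sorted halves.
After all merges, the sorted array is [5, 6, 17, 19].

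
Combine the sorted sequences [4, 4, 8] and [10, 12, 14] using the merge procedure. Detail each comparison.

Merging process:

Compare 4 vs 10: take 4 from left. Merged: [4]
Compare 4 vs 10: take 4 from left. Merged: [4, 4]
Compare 8 vs 10: take 8 from left. Merged: [4, 4, 8]
Append remaining from right: [10, 12, 14]. Merged: [4, 4, 8, 10, 12, 14]

Final merged array: [4, 4, 8, 10, 12, 14]
Total comparisons: 3

The merged array is [4, 4, 8, 10, 12, 14], requiring 3 comparisons. The merge step runs in O(n) time where n is the total number of elements.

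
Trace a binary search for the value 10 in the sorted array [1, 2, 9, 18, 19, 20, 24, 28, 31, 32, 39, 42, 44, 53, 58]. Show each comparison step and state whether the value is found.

Binary search for 10 in [1, 2, 9, 18, 19, 20, 24, 28, 31, 32, 39, 42, 44, 53, 58]:

lo=0, hi=14, mid=7, arr[mid]=28 -> 28 > 10, search left half
lo=0, hi=6, mid=3, arr[mid]=18 -> 18 > 10, search left half
lo=0, hi=2, mid=1, arr[mid]=2 -> 2 < 10, search right half
lo=2, hi=2, mid=2, arr[mid]=9 -> 9 < 10, search right half
lo=3 > hi=2, target 10 not found

Binary search determines that 10 is not in the array after 4 comparisons. The search space was exhausted without finding the target.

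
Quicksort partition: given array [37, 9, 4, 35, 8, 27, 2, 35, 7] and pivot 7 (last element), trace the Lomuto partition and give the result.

Lomuto partition with pivot = 7:

Initial array: [37, 9, 4, 35, 8, 27, 2, 35, 7]

arr[0]=37 > 7: no swap
arr[1]=9 > 7: no swap
arr[2]=4 <= 7: swap with position 0, array becomes [4, 9, 37, 35, 8, 27, 2, 35, 7]
arr[3]=35 > 7: no swap
arr[4]=8 > 7: no swap
arr[5]=27 > 7: no swap
arr[6]=2 <= 7: swap with position 1, array becomes [4, 2, 37, 35, 8, 27, 9, 35, 7]
arr[7]=35 > 7: no swap

Place pivot at position 2: [4, 2, 7, 35, 8, 27, 9, 35, 37]
Pivot position: 2

After partitioning with pivot 7, the array becomes [4, 2, 7, 35, 8, 27, 9, 35, 37]. The pivot is placed at index 2. All elements to the left of the pivot are <= 7, and all elements to the right are > 7.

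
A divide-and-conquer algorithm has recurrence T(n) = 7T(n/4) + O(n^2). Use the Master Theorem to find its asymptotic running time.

Master Theorem for T(n) = 7T(n/4) + O(n^2):

a = 7, b = 4, c = 2
log_b(a) = log_4(7) = 1.4037

Case 3: c = 2 > log_4(7) = 1.4037
T(n) = O(n^2) = O(n^2)

For T(n) = 7T(n/4) + O(n^2): log_4(7) = 1.4037. This is Case 3 of the Master Theorem (c > log_b(a), work dominated by root), giving O(n^2).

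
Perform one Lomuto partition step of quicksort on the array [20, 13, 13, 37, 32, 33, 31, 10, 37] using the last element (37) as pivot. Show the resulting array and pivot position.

Lomuto partition with pivot = 37:

Initial array: [20, 13, 13, 37, 32, 33, 31, 10, 37]

arr[0]=20 <= 37: swap with position 0, array becomes [20, 13, 13, 37, 32, 33, 31, 10, 37]
arr[1]=13 <= 37: swap with position 1, array becomes [20, 13, 13, 37, 32, 33, 31, 10, 37]
arr[2]=13 <= 37: swap with position 2, array becomes [20, 13, 13, 37, 32, 33, 31, 10, 37]
arr[3]=37 <= 37: swap with position 3, array becomes [20, 13, 13, 37, 32, 33, 31, 10, 37]
arr[4]=32 <= 37: swap with position 4, array becomes [20, 13, 13, 37, 32, 33, 31, 10, 37]
arr[5]=33 <= 37: swap with position 5, array becomes [20, 13, 13, 37, 32, 33, 31, 10, 37]
arr[6]=31 <= 37: swap with position 6, array becomes [20, 13, 13, 37, 32, 33, 31, 10, 37]
arr[7]=10 <= 37: swap with position 7, array becomes [20, 13, 13, 37, 32, 33, 31, 10, 37]

Place pivot at position 8: [20, 13, 13, 37, 32, 33, 31, 10, 37]
Pivot position: 8

After partitioning with pivot 37, the array becomes [20, 13, 13, 37, 32, 33, 31, 10, 37]. The pivot is placed at index 8. All elements to the left of the pivot are <= 37, and all elements to the right are > 37.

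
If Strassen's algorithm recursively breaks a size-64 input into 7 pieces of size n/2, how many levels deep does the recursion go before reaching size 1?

For divide and conquer with division factor 2:

Problem sizes at each level:
Level 0: 64
Level 1: 32
Level 2: 16
Level 3: 8
Level 4: 4
Level 5: 2
Level 6: 1

The root is level 0 and the size-1 base case is level 6 (the tree spans levels 0 through 6, i.e. 7 levels counting the root), so the depth is the number of divisions: log_2(64) = 6

The recursion tree depth is log_2(64) = 6. At each level, the problem size is divided by 2, so it takes 6 divisions to reduce to a base case of size 1. The algorithm makes 7 recursive calls at each level.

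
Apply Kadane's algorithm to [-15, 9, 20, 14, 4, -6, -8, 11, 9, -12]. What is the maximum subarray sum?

Using Kadane's algorithm on [-15, 9, 20, 14, 4, -6, -8, 11, 9, -12]:

Scanning through the array:
Position 1 (value 9): max_ending_here = 9, max_so_far = 9
Position 2 (value 20): max_ending_here = 29, max_so_far = 29
Position 3 (value 14): max_ending_here = 43, max_so_far = 43
Position 4 (value 4): max_ending_here = 47, max_so_far = 47
Position 5 (value -6): max_ending_here = 41, max_so_far = 47
Position 6 (value -8): max_ending_here = 33, max_so_far = 47
Position 7 (value 11): max_ending_here = 44, max_so_far = 47
Position 8 (value 9): max_ending_here = 53, max_so_far = 53
Position 9 (value -12): max_ending_here = 41, max_so_far = 53

Maximum subarray: [9, 20, 14, 4, -6, -8, 11, 9]
Maximum sum: 53

The maximum subarray is [9, 20, 14, 4, -6, -8, 11, 9] with sum 53. This subarray runs from index 1 to index 8.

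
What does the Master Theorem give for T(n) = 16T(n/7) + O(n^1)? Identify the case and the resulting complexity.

Master Theorem for T(n) = 16T(n/7) + O(n^1):

a = 16, b = 7, c = 1
log_b(a) = log_7(16) = 1.4248

Case 1: c = 1 < log_7(16) = 1.4248
T(n) = O(n^(log_7 16))

For T(n) = 16T(n/7) + O(n^1): log_7(16) = 1.4248. This is Case 1 of the Master Theorem (c < log_b(a), work dominated by leaves), giving O(n^(log_7 16)).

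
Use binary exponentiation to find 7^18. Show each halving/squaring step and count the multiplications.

Computing 7^18 by squaring (build up from 7^1; each line after the first costs one multiplication):

7^1 = 7
7^2 = (7^1)^2 = 7^2 = 49
7^4 = (7^2)^2 = 49^2 = 2401
7^8 = (7^4)^2 = 2401^2 = 5764801
7^9 = 7 * 7^8 = 7 * 5764801 = 40353607
7^18 = (7^9)^2 = 40353607^2 = 1628413597910449

Result: 1628413597910449
Multiplications needed: 5 (5 lines after 7^1)

7^18 = 1628413597910449. Using exponentiation by squaring, this requires 5 multiplications. The key idea: if the exponent is even, square the half-power; if odd, multiply by the base once.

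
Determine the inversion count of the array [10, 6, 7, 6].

Finding inversions in [10, 6, 7, 6]:

(0, 1): arr[0]=10 > arr[1]=6
(0, 2): arr[0]=10 > arr[2]=7
(0, 3): arr[0]=10 > arr[3]=6
(2, 3): arr[2]=7 > arr[3]=6

Total inversions: 4

The array has 4 inversion(s): (0,1), (0,2), (0,3), (2,3). Each pair (i,j) satisfies i < j and arr[i] > arr[j].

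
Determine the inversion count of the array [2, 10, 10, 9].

Finding inversions in [2, 10, 10, 9]:

(1, 3): arr[1]=10 > arr[3]=9
(2, 3): arr[2]=10 > arr[3]=9

Total inversions: 2

The array has 2 inversion(s): (1,3), (2,3). Each pair (i,j) satisfies i < j and arr[i] > arr[j].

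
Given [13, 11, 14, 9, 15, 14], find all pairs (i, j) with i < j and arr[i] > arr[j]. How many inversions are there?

Finding inversions in [13, 11, 14, 9, 15, 14]:

(0, 1): arr[0]=13 > arr[1]=11
(0, 3): arr[0]=13 > arr[3]=9
(1, 3): arr[1]=11 > arr[3]=9
(2, 3): arr[2]=14 > arr[3]=9
(4, 5): arr[4]=15 > arr[5]=14

Total inversions: 5

The array has 5 inversion(s): (0,1), (0,3), (1,3), (2,3), (4,5). Each pair (i,j) satisfies i < j and arr[i] > arr[j].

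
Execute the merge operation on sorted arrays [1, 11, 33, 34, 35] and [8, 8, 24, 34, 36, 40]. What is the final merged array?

Merging process:

Compare 1 vs 8: take 1 from left. Merged: [1]
Compare 11 vs 8: take 8 from right. Merged: [1, 8]
Compare 11 vs 8: take 8 from right. Merged: [1, 8, 8]
Compare 11 vs 24: take 11 from left. Merged: [1, 8, 8, 11]
Compare 33 vs 24: take 24 from right. Merged: [1, 8, 8, 11, 24]
Compare 33 vs 34: take 33 from left. Merged: [1, 8, 8, 11, 24, 33]
Compare 34 vs 34: take 34 from left. Merged: [1, 8, 8, 11, 24, 33, 34]
Compare 35 vs 34: take 34 from right. Merged: [1, 8, 8, 11, 24, 33, 34, 34]
Compare 35 vs 36: take 35 from left. Merged: [1, 8, 8, 11, 24, 33, 34, 34, 35]
Append remaining from right: [36, 40]. Merged: [1, 8, 8, 11, 24, 33, 34, 34, 35, 36, 40]

Final merged array: [1, 8, 8, 11, 24, 33, 34, 34, 35, 36, 40]
Total comparisons: 9

The merged array is [1, 8, 8, 11, 24, 33, 34, 34, 35, 36, 40], requiring 9 comparisons. The merge step runs in O(n) time where n is the total number of elements.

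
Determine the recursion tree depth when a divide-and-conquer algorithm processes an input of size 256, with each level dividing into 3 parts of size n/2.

For divide and conquer with division factor 2:

Problem sizes at each level:
Level 0: 256
Level 1: 128
Level 2: 64
Level 3: 32
Level 4: 16
Level 5: 8
Level 6: 4
Level 7: 2
Level 8: 1

The root is level 0 and the size-1 base case is level 8 (the tree spans levels 0 through 8, i.e. 9 levels counting the root), so the depth is the number of divisions: log_2(256) = 8

The recursion tree depth is log_2(256) = 8. At each level, the problem size is divided by 2, so it takes 8 divisions to reduce to a base case of size 1. The algorithm makes 3 recursive calls at each level.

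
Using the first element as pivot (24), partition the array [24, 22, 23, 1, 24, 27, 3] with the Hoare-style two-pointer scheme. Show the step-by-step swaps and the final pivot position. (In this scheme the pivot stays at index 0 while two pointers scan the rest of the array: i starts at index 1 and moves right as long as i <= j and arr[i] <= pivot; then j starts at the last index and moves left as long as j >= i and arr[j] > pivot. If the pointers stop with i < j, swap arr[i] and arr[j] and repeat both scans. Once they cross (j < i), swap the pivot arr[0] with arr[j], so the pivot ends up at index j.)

Hoare-style two-pointer partition with pivot = 24:

Initial array: [24, 22, 23, 1, 24, 27, 3]

Pointers start at i = 1, j = 6.
i stops at index 5 (arr[5]=27 > 24), j stops at index 6 (arr[6]=3 <= 24): swap arr[5] and arr[6], array becomes [24, 22, 23, 1, 24, 3, 27]
i ends at 6, j ends at 5: the pointers have crossed (j < i), so scanning stops.

Swap pivot arr[0] with arr[5] to place pivot at position 5: [3, 22, 23, 1, 24, 24, 27]
Pivot position: 5

After partitioning with pivot 24, the array becomes [3, 22, 23, 1, 24, 24, 27]. The pivot is placed at index 5. All elements to the left of the pivot are <= 24, and all elements to the right are > 24.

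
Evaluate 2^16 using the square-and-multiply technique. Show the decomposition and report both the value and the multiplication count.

Computing 2^16 by squaring (build up from 2^1; each line after the first costs one multiplication):

2^1 = 2
2^2 = (2^1)^2 = 2^2 = 4
2^4 = (2^2)^2 = 4^2 = 16
2^8 = (2^4)^2 = 16^2 = 256
2^16 = (2^8)^2 = 256^2 = 65536

Result: 65536
Multiplications needed: 4 (4 lines after 2^1)

2^16 = 65536. Using exponentiation by squaring, this requires 4 multiplications. The key idea: if the exponent is even, square the half-power; if odd, multiply by the base once.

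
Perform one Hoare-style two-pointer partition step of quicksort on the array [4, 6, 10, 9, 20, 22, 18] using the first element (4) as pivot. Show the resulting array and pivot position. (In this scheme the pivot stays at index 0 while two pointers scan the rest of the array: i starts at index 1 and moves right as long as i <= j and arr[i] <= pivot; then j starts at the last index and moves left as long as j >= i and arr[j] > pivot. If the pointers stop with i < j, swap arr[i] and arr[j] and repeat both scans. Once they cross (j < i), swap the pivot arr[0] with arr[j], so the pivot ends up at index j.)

Hoare-style two-pointer partition with pivot = 4:

Initial array: [4, 6, 10, 9, 20, 22, 18]

Pointers start at i = 1, j = 6.
i ends at 1, j ends at 0: the pointers have crossed (j < i), so scanning stops.

j = 0, so swapping arr[0] with arr[j] leaves the pivot at position 0: [4, 6, 10, 9, 20, 22, 18]
Pivot position: 0

After partitioning with pivot 4, the array becomes [4, 6, 10, 9, 20, 22, 18]. The pivot is placed at index 0. All elements to the left of the pivot are <= 4, and all elements to the right are > 4.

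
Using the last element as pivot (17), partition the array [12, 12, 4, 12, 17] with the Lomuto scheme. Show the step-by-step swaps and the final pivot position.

Lomuto partition with pivot = 17:

Initial array: [12, 12, 4, 12, 17]

arr[0]=12 <= 17: swap with position 0, array becomes [12, 12, 4, 12, 17]
arr[1]=12 <= 17: swap with position 1, array becomes [12, 12, 4, 12, 17]
arr[2]=4 <= 17: swap with position 2, array becomes [12, 12, 4, 12, 17]
arr[3]=12 <= 17: swap with position 3, array becomes [12, 12, 4, 12, 17]

Place pivot at position 4: [12, 12, 4, 12, 17]
Pivot position: 4

After partitioning with pivot 17, the array becomes [12, 12, 4, 12, 17]. The pivot is placed at index 4. All elements to the left of the pivot are <= 17, and all elements to the right are > 17.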